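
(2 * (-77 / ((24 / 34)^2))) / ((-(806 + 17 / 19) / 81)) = 3805263 / 122648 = 31.03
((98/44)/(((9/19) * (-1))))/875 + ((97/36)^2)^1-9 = -3110201/1782000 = -1.75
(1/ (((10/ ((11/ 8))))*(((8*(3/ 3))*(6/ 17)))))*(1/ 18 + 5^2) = 84337/ 69120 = 1.22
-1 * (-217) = 217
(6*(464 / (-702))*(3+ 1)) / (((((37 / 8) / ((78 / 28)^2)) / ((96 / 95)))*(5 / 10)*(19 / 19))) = -9265152 / 172235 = -53.79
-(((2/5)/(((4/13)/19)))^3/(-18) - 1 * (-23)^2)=24591223/18000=1366.18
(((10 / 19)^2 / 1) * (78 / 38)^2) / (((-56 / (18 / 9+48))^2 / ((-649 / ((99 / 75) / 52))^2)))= 3883626601562500 / 6385729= 608172786.78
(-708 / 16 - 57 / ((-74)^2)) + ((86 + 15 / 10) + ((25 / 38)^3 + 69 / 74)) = 3339582773 / 75119768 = 44.46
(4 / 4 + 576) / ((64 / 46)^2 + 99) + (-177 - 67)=-12723147 / 53395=-238.28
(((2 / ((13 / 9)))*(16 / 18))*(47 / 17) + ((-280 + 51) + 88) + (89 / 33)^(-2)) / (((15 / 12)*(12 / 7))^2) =-2358164396 / 78774345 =-29.94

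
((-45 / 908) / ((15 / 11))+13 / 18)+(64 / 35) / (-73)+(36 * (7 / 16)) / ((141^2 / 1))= 15257903179 / 23061363570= 0.66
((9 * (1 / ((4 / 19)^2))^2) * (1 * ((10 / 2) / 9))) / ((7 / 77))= 7167655 / 256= 27998.65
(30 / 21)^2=100 / 49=2.04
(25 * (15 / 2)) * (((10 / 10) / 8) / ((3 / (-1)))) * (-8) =62.50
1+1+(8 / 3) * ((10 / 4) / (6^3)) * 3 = 113 / 54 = 2.09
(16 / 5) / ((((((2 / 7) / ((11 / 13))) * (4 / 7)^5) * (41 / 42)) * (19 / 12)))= 81530757 / 810160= 100.64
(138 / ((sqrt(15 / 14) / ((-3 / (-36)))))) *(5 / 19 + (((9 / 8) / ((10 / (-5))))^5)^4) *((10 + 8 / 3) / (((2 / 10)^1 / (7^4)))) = 333815308955326599088800161077 *sqrt(210) / 10880332376531662572355584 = 444604.38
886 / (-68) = -443 / 34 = -13.03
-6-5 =-11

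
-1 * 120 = -120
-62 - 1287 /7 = -1721 /7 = -245.86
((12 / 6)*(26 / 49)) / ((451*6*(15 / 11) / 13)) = 338 / 90405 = 0.00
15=15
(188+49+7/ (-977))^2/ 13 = 53611697764/ 12408877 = 4320.43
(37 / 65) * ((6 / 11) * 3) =666 / 715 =0.93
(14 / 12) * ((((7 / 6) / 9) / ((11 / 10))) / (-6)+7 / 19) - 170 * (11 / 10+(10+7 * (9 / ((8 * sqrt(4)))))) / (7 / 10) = -1298161511 / 355509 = -3651.56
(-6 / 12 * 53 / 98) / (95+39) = -53 / 26264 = -0.00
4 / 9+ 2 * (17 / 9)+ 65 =623 / 9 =69.22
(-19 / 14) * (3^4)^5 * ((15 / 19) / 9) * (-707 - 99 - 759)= 9094695979275 / 14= 649621141376.79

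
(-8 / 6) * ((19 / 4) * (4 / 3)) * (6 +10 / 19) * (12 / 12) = -496 / 9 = -55.11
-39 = -39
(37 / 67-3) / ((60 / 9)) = -123 / 335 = -0.37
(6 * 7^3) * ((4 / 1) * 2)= 16464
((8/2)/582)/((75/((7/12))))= 7/130950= 0.00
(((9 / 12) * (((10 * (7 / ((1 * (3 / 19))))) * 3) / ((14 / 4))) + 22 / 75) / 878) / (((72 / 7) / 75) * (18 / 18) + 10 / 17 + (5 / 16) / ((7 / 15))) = 0.23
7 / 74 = 0.09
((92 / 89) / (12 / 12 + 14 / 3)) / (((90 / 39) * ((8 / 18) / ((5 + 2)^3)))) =923013 / 15130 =61.01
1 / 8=0.12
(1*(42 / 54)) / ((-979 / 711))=-553 / 979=-0.56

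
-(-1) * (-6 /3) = -2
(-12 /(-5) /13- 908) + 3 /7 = -412861 /455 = -907.39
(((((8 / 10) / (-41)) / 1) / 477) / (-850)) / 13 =2 / 540262125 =0.00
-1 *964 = -964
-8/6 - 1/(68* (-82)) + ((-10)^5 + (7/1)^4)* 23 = -2244778.33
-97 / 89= -1.09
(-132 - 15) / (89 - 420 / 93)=-1519 / 873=-1.74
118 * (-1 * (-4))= 472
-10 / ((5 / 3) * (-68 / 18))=27 / 17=1.59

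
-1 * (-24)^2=-576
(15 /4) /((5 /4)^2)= 12 /5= 2.40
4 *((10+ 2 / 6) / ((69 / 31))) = 3844 / 207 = 18.57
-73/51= -1.43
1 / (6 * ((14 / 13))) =13 / 84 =0.15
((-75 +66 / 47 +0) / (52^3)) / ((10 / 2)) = -3459 / 33042880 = -0.00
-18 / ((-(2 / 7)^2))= 441 / 2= 220.50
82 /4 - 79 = -117 /2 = -58.50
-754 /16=-377 /8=-47.12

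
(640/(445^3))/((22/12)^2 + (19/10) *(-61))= -0.00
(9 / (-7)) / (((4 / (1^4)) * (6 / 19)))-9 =-561 / 56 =-10.02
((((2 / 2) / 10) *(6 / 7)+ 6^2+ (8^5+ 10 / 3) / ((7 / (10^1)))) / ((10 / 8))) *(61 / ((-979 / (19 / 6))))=-11403375502 / 1541925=-7395.54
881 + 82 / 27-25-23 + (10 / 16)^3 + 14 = 11754287 / 13824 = 850.28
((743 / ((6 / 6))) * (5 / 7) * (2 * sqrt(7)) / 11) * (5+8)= 96590 * sqrt(7) / 77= 3318.87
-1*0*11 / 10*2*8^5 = 0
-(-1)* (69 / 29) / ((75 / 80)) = 368 / 145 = 2.54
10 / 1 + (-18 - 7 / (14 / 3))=-19 / 2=-9.50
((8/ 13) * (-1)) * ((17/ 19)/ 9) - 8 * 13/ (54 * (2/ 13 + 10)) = -55207/ 220077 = -0.25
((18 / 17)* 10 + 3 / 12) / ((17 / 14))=8.93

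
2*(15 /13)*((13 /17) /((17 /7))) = 210 /289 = 0.73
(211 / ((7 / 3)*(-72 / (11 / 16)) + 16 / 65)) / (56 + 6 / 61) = -9202765 / 597289568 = -0.02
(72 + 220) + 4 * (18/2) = 328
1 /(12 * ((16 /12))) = 1 /16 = 0.06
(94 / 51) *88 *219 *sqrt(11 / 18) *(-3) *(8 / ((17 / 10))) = -24154240 *sqrt(22) / 289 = -392018.78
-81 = -81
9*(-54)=-486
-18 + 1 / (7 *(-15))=-1891 / 105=-18.01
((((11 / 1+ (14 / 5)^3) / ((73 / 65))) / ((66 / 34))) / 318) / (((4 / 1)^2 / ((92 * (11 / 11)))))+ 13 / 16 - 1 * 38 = -1885237457 / 51070800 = -36.91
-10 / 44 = -5 / 22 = -0.23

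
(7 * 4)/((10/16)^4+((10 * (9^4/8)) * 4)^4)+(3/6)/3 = 4743731683460713648753/28462390100764277763750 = 0.17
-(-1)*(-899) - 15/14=-12601/14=-900.07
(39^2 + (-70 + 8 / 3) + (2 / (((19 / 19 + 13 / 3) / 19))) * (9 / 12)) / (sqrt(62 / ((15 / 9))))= 239.21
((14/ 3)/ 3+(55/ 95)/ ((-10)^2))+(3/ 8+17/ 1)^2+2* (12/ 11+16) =1016142649/ 3009600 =337.63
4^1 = 4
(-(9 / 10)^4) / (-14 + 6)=6561 / 80000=0.08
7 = 7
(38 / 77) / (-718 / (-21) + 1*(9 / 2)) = 228 / 17875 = 0.01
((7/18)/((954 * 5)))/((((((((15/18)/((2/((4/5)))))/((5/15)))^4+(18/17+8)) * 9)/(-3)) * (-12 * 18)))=119/9513974880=0.00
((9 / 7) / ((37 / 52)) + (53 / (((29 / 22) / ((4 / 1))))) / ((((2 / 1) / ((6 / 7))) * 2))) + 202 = 1789646 / 7511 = 238.27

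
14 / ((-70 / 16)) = -16 / 5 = -3.20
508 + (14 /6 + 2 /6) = 1532 /3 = 510.67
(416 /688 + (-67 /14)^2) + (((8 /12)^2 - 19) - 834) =-62884937 /75852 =-829.05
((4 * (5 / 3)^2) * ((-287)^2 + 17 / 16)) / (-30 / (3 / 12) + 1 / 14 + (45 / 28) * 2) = -76878725 / 9804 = -7841.57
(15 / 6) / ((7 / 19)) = 95 / 14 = 6.79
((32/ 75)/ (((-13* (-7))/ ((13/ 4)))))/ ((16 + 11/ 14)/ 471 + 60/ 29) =72848/ 10061375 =0.01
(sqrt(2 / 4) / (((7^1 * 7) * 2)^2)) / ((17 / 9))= 9 * sqrt(2) / 326536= 0.00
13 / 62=0.21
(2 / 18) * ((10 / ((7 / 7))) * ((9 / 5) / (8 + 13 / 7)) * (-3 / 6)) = -0.10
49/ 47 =1.04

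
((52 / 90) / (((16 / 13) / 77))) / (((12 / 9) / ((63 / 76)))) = 273273 / 12160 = 22.47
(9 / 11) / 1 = 0.82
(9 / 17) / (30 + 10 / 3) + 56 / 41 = 96307 / 69700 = 1.38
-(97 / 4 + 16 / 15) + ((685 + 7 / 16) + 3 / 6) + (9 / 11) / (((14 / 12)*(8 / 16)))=12234193 / 18480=662.02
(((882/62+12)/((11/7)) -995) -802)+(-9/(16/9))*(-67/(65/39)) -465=-55700259/27280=-2041.80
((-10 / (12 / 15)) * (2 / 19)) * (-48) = 1200 / 19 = 63.16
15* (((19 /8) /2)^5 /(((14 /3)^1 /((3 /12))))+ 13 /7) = 1747203015 /58720256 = 29.75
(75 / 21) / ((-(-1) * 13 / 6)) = 1.65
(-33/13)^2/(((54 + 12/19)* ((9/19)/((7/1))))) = 305767/175422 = 1.74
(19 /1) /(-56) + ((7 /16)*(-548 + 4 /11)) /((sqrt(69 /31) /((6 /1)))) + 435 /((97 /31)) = 753317 /5432 - 5271*sqrt(2139) /253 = -824.88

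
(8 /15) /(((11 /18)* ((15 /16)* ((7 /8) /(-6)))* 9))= -4096 /5775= -0.71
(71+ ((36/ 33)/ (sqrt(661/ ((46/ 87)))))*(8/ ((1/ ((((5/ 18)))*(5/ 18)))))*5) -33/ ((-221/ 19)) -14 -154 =-20810/ 221+ 1000*sqrt(2645322)/ 17079579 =-94.07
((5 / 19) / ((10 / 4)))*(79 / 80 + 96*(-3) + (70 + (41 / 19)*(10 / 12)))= -981377 / 43320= -22.65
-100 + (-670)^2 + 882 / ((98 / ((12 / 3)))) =448836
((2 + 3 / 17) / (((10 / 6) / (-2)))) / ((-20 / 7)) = 777 / 850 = 0.91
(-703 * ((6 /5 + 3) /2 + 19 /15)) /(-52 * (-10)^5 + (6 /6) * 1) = -71003 /156000030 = -0.00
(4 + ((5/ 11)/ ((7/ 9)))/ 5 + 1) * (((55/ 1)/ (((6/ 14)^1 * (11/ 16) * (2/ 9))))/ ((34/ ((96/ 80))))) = 28368/ 187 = 151.70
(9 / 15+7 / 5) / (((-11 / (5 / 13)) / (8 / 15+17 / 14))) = -367 / 3003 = -0.12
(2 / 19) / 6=1 / 57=0.02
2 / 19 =0.11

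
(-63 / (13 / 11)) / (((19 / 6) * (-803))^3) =13608 / 4197184939519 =0.00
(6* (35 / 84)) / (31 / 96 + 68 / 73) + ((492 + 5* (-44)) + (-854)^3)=-5475347671752 / 8791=-622835590.01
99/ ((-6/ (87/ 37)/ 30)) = -43065/ 37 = -1163.92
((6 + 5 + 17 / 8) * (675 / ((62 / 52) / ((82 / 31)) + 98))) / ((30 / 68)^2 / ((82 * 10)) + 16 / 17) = 275453703000 / 2881675913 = 95.59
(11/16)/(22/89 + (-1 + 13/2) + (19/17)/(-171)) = 149787/1250728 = 0.12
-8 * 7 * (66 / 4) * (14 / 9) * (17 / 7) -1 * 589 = -12239 / 3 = -4079.67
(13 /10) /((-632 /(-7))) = 91 /6320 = 0.01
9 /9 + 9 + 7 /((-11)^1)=103 /11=9.36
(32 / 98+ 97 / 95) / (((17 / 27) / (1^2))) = 9963 / 4655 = 2.14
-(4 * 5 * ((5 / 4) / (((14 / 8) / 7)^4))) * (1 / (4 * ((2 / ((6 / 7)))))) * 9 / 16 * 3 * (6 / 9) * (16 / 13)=-86400 / 91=-949.45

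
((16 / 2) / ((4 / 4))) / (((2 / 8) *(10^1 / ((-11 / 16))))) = -11 / 5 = -2.20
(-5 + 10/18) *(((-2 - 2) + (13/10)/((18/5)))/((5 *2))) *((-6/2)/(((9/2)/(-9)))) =262/27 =9.70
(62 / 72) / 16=31 / 576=0.05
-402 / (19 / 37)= -14874 / 19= -782.84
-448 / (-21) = 64 / 3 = 21.33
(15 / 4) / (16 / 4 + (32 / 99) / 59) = 87615 / 93584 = 0.94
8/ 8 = 1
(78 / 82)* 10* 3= 1170 / 41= 28.54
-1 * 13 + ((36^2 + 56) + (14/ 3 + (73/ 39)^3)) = 80093980/ 59319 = 1350.22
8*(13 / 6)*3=52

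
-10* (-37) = 370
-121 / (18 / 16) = -968 / 9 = -107.56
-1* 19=-19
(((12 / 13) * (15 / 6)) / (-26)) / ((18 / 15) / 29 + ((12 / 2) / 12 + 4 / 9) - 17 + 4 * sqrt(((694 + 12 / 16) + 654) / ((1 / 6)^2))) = -1226178000 * sqrt(5395) / 894083896735679 - 1636352550 / 894083896735679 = -0.00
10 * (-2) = -20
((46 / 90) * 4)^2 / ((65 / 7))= 59248 / 131625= 0.45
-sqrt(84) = -9.17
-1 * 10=-10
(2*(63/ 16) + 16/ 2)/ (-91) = -127/ 728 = -0.17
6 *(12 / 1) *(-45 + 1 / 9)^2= 1305728 / 9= 145080.89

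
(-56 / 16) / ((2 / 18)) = -63 / 2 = -31.50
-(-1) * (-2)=-2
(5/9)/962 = 0.00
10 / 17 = 0.59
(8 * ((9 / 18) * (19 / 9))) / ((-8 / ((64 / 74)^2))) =-9728 / 12321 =-0.79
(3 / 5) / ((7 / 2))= 6 / 35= 0.17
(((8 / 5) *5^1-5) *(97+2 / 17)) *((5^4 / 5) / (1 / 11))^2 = 9364265625 / 17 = 550839154.41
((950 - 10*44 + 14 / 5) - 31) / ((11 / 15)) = 657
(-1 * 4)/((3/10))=-40/3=-13.33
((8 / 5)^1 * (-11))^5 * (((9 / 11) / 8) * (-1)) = 172712.26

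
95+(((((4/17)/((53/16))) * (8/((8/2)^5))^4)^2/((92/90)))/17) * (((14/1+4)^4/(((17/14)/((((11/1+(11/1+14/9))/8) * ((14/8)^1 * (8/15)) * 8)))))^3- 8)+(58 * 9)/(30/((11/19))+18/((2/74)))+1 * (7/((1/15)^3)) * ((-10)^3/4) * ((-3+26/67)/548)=14626265182293563849667285075770250193/517802565499399870346976611532800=28246.80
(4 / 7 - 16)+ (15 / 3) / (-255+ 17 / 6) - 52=-714346 / 10591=-67.45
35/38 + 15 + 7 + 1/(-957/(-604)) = 856499/36366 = 23.55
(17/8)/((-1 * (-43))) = 17/344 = 0.05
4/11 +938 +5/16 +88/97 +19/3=48446069/51216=945.92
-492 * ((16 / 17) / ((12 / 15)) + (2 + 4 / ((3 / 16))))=-205000 / 17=-12058.82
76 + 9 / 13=997 / 13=76.69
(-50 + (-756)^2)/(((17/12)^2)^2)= 11850333696/83521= 141884.48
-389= -389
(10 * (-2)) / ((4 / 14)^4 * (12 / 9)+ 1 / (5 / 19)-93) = 360150 / 1606109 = 0.22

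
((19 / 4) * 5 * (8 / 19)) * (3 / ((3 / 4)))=40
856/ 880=107/ 110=0.97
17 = 17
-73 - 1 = -74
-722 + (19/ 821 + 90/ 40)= -2363583/ 3284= -719.73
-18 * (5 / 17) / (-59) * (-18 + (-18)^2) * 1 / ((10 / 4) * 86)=0.13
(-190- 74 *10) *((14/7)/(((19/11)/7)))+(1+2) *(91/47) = -6726153/893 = -7532.09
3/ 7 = 0.43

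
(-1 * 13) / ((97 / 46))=-598 / 97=-6.16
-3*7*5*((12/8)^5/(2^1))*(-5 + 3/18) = 246645/128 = 1926.91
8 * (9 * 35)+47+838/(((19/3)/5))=3228.58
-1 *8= -8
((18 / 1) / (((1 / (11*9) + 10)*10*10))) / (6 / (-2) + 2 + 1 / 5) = -891 / 39640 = -0.02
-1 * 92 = -92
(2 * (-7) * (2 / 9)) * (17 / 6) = -8.81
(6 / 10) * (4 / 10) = 6 / 25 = 0.24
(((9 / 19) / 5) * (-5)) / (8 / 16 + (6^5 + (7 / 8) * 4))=-0.00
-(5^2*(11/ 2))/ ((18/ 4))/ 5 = -55/ 9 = -6.11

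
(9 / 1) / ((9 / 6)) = 6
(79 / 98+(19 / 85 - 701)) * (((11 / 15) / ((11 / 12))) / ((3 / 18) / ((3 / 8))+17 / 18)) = -209907108 / 520625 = -403.18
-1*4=-4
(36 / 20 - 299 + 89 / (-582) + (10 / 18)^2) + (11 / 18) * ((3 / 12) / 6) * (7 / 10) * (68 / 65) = -6067699021 / 20428200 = -297.03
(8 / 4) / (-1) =-2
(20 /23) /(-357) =-20 /8211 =-0.00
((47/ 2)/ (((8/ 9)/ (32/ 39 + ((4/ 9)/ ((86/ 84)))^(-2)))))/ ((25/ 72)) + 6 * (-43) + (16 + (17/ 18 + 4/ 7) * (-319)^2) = 154481.26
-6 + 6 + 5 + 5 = 10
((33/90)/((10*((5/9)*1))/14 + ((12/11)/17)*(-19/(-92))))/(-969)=-19481/21112040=-0.00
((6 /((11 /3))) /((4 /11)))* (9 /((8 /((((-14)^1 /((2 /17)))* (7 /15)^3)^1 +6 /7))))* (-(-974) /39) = -1420.70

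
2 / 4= 1 / 2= 0.50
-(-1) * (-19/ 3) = -19/ 3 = -6.33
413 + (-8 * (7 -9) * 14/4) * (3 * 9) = 1925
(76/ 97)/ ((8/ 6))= 57/ 97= 0.59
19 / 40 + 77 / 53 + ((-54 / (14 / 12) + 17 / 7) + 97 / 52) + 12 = -5414093 / 192920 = -28.06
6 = 6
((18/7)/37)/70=0.00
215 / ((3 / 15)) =1075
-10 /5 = -2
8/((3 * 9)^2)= 8/729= 0.01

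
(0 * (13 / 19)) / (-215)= 0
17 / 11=1.55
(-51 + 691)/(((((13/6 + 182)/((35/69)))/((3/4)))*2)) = 0.66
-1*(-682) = 682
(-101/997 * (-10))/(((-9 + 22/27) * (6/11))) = -49995/220337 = -0.23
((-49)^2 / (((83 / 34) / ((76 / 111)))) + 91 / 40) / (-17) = -249005743 / 6264840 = -39.75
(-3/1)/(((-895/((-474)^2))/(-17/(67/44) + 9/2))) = -300953502/59965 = -5018.82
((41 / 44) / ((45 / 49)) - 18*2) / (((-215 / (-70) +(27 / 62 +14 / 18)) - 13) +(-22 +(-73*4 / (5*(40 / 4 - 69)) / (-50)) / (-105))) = 110859576625 / 97328310068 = 1.14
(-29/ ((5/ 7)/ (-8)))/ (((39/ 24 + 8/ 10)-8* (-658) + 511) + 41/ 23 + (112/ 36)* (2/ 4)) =0.06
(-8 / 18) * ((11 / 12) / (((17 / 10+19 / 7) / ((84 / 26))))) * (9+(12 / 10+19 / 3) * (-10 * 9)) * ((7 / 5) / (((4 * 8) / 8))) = 841379 / 12051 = 69.82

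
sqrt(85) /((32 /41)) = 41 * sqrt(85) /32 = 11.81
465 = 465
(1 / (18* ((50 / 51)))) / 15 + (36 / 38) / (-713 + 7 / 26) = 431057 / 176044500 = 0.00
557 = 557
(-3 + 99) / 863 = 96 / 863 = 0.11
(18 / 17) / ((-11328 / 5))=-15 / 32096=-0.00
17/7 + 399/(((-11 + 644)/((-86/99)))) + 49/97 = 33844486/14183631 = 2.39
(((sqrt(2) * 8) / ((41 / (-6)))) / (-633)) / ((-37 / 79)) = -1264 * sqrt(2) / 320087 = -0.01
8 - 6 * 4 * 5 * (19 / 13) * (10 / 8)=-2746 / 13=-211.23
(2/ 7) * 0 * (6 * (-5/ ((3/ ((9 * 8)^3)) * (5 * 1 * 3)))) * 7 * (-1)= 0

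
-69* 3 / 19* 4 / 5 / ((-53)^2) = -0.00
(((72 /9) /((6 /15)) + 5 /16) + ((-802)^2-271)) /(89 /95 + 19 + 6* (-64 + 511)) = 977289035 /4106944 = 237.96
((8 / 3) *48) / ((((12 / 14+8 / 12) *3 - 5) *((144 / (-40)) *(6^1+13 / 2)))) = 896 / 135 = 6.64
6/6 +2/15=17/15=1.13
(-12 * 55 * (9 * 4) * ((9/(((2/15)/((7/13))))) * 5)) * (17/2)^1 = -477130500/13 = -36702346.15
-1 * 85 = -85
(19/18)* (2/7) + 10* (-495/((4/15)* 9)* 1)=-259837/126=-2062.20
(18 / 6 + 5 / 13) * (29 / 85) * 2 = 2552 / 1105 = 2.31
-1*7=-7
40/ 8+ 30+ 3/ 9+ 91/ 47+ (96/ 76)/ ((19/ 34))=2012111/ 50901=39.53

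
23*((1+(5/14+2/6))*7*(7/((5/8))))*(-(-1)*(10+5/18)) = 845894/27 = 31329.41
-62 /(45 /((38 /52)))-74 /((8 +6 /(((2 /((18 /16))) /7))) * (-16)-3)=-256511 /297765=-0.86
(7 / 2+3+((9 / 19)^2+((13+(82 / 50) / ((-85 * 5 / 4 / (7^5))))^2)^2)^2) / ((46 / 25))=7389307442489385969.96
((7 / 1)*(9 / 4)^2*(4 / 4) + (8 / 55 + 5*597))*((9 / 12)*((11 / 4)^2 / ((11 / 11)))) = 87717729 / 5120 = 17132.37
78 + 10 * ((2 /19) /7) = 10394 /133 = 78.15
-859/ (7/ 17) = -14603/ 7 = -2086.14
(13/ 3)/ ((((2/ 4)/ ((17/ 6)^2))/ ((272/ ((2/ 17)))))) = 4343092/ 27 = 160855.26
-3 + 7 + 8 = 12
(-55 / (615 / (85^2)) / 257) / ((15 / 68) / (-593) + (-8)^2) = -291340900 / 7416288321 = -0.04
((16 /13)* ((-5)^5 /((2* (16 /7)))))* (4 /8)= -21875 /52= -420.67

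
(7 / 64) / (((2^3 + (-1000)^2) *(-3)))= -7 / 192001536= -0.00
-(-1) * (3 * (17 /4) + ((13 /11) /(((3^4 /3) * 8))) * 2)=3790 /297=12.76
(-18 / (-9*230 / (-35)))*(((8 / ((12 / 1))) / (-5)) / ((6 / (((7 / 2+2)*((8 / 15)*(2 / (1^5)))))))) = 616 / 15525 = 0.04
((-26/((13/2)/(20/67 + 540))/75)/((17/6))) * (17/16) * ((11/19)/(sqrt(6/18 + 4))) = -7964 * sqrt(39)/16549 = -3.01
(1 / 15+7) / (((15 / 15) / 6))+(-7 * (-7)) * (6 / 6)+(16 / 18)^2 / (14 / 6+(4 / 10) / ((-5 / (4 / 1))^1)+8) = 9274589 / 101385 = 91.48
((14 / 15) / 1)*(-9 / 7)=-1.20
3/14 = 0.21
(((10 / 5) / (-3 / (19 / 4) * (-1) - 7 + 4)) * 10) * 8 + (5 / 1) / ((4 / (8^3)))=5152 / 9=572.44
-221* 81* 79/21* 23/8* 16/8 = -10842039/28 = -387215.68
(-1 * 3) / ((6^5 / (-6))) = 1 / 432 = 0.00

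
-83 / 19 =-4.37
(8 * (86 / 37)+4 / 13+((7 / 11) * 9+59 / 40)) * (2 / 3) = 5524769 / 317460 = 17.40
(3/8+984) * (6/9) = 656.25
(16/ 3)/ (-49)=-16/ 147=-0.11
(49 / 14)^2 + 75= 349 / 4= 87.25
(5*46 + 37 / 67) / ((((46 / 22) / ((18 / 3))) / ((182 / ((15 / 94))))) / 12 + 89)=69766560864 / 26931968761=2.59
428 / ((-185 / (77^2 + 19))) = -2545744 / 185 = -13760.78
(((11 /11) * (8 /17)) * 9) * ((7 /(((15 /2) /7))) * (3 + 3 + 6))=28224 /85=332.05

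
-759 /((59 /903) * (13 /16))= -10966032 /767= -14297.30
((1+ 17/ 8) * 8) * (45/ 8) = 1125/ 8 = 140.62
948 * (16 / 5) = 15168 / 5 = 3033.60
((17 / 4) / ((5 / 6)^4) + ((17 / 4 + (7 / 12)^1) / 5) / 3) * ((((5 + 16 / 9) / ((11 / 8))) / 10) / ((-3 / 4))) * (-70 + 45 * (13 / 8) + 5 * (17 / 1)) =-294638723 / 556875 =-529.09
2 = 2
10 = 10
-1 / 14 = -0.07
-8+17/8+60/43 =-1541/344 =-4.48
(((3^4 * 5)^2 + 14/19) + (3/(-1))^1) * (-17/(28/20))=-264896720/133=-1991704.66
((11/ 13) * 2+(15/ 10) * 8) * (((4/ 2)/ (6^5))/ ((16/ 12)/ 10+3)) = 445/ 395928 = 0.00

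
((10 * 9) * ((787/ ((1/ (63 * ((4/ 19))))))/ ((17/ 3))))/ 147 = 2549880/ 2261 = 1127.77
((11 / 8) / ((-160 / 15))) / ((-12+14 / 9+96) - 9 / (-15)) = -1485 / 992512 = -0.00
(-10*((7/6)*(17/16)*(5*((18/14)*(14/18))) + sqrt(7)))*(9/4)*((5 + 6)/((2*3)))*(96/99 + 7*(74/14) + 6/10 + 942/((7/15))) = -100979915/192 - 1187999*sqrt(7)/14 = -750447.77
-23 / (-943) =1 / 41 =0.02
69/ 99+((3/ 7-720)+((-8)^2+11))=-148735/ 231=-643.87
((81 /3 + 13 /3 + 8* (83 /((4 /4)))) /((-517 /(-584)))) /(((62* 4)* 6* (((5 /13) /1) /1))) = 989807 /721215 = 1.37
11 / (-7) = -1.57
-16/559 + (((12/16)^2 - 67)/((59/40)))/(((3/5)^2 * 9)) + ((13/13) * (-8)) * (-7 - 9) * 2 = 1293357979/5342922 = 242.07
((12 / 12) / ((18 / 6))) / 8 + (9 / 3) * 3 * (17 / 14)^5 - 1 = 36789895 / 1613472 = 22.80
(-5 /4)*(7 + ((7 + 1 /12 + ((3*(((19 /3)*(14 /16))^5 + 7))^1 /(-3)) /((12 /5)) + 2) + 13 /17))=17573564367485 /6497501184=2704.67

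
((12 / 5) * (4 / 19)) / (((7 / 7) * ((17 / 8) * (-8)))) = -48 / 1615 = -0.03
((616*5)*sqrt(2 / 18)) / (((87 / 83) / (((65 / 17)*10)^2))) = 108007900000 / 75429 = 1431914.78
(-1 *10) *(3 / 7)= -30 / 7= -4.29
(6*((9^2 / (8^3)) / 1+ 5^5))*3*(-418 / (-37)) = 3009752361 / 4736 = 635505.14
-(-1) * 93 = 93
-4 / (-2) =2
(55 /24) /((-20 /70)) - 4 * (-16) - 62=-289 /48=-6.02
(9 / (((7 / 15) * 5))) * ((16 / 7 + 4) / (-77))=-108 / 343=-0.31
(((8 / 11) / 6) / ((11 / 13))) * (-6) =-104 / 121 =-0.86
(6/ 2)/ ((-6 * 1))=-1/ 2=-0.50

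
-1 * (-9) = 9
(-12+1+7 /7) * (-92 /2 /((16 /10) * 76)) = 575 /152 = 3.78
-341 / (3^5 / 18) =-682 / 27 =-25.26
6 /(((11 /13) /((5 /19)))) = 390 /209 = 1.87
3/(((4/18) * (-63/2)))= -3/7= -0.43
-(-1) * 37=37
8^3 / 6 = 256 / 3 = 85.33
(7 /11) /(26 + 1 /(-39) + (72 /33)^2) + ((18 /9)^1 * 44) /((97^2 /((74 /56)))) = 315846707 /9552571931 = 0.03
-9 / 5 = -1.80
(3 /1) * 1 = 3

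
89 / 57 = 1.56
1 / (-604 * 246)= -1 / 148584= -0.00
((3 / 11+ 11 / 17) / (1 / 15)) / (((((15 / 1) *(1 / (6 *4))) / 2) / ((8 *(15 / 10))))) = 99072 / 187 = 529.80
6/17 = 0.35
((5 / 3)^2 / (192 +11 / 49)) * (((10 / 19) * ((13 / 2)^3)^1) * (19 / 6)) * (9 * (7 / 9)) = 94196375 / 2034504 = 46.30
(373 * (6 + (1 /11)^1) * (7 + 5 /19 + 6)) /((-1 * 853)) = -6297732 /178277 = -35.33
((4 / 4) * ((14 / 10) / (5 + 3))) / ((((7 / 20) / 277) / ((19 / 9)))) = 5263 / 18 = 292.39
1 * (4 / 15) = 4 / 15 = 0.27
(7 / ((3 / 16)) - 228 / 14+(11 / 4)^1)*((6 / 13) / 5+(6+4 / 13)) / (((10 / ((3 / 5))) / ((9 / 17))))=71964 / 14875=4.84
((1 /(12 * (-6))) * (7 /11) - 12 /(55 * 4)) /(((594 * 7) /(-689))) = 172939 /16465680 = 0.01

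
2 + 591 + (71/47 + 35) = 29587/47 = 629.51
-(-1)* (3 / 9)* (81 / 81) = 1 / 3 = 0.33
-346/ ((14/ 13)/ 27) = -60723/ 7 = -8674.71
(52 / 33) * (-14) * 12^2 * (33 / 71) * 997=-1472077.52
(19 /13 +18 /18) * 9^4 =209952 /13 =16150.15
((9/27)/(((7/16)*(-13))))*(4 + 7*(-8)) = 64/21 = 3.05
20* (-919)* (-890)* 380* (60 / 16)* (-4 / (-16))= 5827608750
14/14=1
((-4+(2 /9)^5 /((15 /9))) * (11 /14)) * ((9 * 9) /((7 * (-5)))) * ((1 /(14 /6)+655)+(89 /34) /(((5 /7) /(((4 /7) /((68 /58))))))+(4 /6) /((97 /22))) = 4780.94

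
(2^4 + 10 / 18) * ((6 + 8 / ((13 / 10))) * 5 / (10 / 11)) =129481 / 117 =1106.68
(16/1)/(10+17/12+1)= 192/149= 1.29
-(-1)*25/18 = 25/18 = 1.39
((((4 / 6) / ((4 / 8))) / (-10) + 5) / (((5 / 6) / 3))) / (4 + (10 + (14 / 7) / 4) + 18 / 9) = 292 / 275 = 1.06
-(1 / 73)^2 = -1 / 5329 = -0.00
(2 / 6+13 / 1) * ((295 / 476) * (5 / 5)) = 2950 / 357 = 8.26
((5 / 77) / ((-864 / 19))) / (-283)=95 / 18827424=0.00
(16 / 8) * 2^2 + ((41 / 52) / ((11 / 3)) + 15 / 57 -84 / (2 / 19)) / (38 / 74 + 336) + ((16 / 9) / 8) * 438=41798231051 / 405952404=102.96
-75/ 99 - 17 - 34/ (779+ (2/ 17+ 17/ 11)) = -42878219/ 2408736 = -17.80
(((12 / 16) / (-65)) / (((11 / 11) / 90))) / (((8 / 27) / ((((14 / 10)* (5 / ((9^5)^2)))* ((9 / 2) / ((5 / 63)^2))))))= -343 / 68234400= -0.00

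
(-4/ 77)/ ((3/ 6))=-8/ 77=-0.10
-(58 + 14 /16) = -471 /8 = -58.88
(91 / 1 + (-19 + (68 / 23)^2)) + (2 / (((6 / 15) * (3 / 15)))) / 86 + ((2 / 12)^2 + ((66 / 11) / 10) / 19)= 6308459111 / 77794740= 81.09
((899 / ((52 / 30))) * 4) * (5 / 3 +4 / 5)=66526 / 13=5117.38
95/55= 19/11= 1.73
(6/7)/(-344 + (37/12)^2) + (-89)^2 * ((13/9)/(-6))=-34719350093/18207126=-1906.91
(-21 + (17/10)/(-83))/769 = -17447/638270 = -0.03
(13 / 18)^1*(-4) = -26 / 9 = -2.89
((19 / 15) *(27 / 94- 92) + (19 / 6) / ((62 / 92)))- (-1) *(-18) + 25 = -4566409 / 43710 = -104.47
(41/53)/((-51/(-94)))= 3854/2703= 1.43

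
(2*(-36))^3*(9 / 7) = -3359232 / 7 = -479890.29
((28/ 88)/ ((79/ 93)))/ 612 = 217/ 354552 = 0.00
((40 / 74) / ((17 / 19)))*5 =1900 / 629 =3.02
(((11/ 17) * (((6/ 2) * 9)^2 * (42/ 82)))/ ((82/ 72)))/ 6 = 1010394/ 28577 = 35.36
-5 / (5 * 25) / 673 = -1 / 16825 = -0.00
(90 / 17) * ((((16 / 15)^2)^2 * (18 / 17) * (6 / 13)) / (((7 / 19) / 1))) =29884416 / 3287375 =9.09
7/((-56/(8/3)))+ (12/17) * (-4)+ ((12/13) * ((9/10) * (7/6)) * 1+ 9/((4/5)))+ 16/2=226247/13260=17.06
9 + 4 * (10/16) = 23/2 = 11.50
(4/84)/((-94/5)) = -5/1974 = -0.00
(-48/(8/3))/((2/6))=-54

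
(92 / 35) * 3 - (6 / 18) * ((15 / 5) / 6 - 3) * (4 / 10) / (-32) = 26461 / 3360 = 7.88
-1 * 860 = -860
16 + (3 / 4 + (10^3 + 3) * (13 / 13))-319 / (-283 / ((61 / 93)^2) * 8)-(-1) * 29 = 20537113129 / 19581336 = 1048.81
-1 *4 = -4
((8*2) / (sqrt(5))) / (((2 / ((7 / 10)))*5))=28*sqrt(5) / 125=0.50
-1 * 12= -12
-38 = -38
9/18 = 0.50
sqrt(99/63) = sqrt(77)/7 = 1.25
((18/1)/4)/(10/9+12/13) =1053/476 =2.21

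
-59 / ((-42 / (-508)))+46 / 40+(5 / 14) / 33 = -3291557 / 4620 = -712.46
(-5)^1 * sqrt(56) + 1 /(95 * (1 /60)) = 12 /19- 10 * sqrt(14) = -36.78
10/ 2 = 5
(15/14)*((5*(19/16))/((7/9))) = 12825/1568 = 8.18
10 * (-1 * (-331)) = 3310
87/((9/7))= 203/3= 67.67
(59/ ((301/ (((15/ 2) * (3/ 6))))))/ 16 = 885/ 19264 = 0.05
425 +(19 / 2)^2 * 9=4949 / 4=1237.25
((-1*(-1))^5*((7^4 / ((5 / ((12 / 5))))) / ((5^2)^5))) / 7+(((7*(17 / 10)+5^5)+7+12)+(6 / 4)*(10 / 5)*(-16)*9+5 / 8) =5321337923553 / 1953125000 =2724.53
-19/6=-3.17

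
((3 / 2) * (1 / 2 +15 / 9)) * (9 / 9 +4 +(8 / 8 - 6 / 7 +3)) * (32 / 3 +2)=4693 / 14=335.21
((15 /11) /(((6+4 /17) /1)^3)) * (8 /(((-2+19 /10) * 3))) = -245650 /1637647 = -0.15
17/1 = 17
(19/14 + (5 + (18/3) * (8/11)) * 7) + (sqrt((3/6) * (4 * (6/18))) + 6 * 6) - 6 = sqrt(6)/3 + 14923/154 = 97.72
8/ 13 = 0.62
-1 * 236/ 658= -118/ 329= -0.36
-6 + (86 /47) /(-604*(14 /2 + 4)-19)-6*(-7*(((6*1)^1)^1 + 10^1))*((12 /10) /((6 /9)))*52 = 98478486596 /1565805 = 62893.20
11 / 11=1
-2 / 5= -0.40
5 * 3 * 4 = 60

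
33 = 33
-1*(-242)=242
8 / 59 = 0.14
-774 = -774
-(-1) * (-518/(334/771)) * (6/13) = -1198134/2171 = -551.88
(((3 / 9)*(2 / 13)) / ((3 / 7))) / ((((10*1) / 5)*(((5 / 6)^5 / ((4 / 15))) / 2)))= 16128 / 203125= 0.08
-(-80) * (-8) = -640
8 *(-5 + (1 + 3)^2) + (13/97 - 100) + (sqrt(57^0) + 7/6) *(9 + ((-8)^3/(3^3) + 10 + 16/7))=-751655/109998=-6.83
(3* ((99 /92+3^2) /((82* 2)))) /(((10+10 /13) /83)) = 3000699 /2112320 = 1.42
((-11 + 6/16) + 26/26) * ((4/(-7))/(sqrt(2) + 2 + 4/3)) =165/82-99 * sqrt(2)/164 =1.16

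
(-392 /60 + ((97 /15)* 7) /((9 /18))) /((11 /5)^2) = 2100 /121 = 17.36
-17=-17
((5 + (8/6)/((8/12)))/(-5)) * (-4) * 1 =5.60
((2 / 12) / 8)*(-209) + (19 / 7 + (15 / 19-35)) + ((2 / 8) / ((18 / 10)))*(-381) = -566689 / 6384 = -88.77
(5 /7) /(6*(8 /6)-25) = -5 /119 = -0.04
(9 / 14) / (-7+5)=-9 / 28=-0.32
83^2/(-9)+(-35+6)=-7150/9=-794.44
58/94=29/47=0.62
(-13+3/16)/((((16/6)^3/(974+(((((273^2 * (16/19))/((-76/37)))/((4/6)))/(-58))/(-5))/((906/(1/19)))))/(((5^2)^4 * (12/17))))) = -379506764612893359375/2091436183552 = -181457492.03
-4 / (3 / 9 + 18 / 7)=-84 / 61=-1.38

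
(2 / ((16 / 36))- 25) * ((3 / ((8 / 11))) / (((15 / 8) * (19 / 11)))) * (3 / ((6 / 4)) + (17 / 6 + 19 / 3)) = -332387 / 1140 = -291.57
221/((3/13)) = 2873/3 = 957.67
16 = 16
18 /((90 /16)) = 16 /5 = 3.20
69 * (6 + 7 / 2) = 1311 / 2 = 655.50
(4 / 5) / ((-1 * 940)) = -1 / 1175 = -0.00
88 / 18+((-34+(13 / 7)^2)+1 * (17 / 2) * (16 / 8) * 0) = -11317 / 441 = -25.66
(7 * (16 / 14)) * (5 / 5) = 8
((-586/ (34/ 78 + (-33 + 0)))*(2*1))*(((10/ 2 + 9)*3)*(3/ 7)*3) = 1234116/ 635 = 1943.49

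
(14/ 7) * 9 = 18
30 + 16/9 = 286/9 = 31.78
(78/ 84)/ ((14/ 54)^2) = 9477/ 686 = 13.81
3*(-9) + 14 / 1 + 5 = -8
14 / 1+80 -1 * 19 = 75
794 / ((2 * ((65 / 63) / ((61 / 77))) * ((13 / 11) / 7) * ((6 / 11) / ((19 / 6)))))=35429471 / 3380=10482.09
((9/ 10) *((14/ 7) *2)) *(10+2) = 216/ 5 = 43.20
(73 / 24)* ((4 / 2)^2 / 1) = 73 / 6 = 12.17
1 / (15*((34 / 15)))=1 / 34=0.03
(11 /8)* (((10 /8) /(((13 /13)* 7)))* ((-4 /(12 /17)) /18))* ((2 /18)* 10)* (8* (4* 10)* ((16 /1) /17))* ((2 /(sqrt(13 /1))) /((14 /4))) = -176000* sqrt(13) /154791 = -4.10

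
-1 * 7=-7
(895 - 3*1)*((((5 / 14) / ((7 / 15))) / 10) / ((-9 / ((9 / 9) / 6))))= -1.26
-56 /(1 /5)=-280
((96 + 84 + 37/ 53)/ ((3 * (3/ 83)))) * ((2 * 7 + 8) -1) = 5564237/ 159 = 34995.20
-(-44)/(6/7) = 154/3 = 51.33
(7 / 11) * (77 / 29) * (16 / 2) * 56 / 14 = 1568 / 29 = 54.07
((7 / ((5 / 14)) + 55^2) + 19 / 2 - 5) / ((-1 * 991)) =-30491 / 9910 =-3.08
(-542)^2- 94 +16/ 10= 1468358/ 5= 293671.60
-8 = -8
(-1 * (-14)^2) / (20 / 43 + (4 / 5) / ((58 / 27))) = -87290 / 373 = -234.02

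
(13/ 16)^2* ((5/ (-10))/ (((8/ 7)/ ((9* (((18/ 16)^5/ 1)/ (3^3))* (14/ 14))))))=-23284989/ 134217728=-0.17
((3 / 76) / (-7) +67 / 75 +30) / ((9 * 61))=1232419 / 21905100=0.06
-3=-3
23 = 23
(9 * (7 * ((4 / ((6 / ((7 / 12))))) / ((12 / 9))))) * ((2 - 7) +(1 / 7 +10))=189 / 2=94.50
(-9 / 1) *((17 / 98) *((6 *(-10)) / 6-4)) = 153 / 7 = 21.86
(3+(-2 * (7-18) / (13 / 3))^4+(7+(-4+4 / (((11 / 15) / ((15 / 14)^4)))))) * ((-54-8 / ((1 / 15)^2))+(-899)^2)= 546337431.91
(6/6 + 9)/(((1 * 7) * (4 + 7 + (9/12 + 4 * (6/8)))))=40/413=0.10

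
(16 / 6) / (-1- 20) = -0.13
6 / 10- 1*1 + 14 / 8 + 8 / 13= 511 / 260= 1.97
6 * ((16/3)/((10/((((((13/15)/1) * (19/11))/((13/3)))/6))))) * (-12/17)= -608/4675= -0.13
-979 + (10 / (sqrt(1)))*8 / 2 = -939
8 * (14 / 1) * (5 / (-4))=-140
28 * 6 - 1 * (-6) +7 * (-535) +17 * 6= -3469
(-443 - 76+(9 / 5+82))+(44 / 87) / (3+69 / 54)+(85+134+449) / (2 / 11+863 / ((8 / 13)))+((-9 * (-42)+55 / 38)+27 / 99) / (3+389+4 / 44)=-1780691194383407 / 4106409240850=-433.64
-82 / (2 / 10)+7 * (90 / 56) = -398.75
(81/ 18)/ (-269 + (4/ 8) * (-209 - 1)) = -9/ 748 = -0.01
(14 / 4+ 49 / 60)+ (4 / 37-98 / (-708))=199229 / 43660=4.56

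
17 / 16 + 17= 289 / 16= 18.06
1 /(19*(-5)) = -1 /95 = -0.01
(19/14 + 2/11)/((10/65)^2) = 40053/616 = 65.02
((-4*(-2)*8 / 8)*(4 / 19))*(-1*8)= -256 / 19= -13.47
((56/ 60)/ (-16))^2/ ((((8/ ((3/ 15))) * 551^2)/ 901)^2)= 39778249/ 2123678988311040000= 0.00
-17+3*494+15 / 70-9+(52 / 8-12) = 10155 / 7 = 1450.71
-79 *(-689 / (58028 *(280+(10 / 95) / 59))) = 61017151 / 18213944696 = 0.00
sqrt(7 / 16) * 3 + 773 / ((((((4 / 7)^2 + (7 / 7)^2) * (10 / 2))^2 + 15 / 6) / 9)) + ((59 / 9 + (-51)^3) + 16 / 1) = -132476.82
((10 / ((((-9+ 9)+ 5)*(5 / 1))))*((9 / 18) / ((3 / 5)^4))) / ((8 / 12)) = 125 / 54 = 2.31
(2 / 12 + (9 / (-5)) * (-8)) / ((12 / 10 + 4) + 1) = 437 / 186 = 2.35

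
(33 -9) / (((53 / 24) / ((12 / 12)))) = 576 / 53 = 10.87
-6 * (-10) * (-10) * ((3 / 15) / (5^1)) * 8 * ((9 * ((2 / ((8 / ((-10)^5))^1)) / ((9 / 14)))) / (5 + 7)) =5600000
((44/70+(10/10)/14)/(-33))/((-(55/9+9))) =21/14960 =0.00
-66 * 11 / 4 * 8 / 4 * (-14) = 5082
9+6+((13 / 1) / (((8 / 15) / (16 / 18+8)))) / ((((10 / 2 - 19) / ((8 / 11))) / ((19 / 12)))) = -1955 / 693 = -2.82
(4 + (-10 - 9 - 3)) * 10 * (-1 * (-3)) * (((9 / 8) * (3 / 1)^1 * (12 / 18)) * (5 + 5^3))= -157950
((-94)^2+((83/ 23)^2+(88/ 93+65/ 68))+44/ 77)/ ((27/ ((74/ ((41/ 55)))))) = 421819522451525/ 12961736802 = 32543.44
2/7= 0.29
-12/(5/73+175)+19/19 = 992/1065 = 0.93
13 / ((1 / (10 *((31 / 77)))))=4030 / 77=52.34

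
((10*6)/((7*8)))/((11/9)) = 135/154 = 0.88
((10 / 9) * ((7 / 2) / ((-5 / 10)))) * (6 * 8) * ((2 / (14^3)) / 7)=-40 / 1029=-0.04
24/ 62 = 12/ 31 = 0.39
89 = 89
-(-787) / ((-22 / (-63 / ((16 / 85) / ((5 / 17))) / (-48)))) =-413175 / 5632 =-73.36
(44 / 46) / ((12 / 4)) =22 / 69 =0.32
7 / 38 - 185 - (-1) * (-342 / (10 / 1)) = -41613 / 190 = -219.02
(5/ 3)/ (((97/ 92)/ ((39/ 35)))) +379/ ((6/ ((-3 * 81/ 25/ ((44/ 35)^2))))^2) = 4071813627965/ 10179828736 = 399.99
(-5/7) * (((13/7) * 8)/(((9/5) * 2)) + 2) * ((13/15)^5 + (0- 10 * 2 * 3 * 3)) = 52618055902/66976875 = 785.62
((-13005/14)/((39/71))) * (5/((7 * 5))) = -307785/1274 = -241.59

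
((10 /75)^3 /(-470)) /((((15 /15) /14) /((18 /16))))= -7 /88125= -0.00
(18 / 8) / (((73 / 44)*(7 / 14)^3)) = 792 / 73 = 10.85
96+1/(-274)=96.00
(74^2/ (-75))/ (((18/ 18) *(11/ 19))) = -126.11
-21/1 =-21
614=614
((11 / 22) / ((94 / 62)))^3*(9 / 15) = 89373 / 4152920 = 0.02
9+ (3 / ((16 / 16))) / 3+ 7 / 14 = 21 / 2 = 10.50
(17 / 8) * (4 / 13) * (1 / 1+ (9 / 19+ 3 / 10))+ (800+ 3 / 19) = 3958509 / 4940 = 801.32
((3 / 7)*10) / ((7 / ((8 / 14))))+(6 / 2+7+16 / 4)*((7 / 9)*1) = 34694 / 3087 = 11.24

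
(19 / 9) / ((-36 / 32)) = -1.88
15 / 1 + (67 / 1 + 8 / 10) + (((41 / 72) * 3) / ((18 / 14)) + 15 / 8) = 23221 / 270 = 86.00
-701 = -701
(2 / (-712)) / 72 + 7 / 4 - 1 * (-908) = 23318711 / 25632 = 909.75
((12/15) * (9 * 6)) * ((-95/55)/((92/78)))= -80028/1265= -63.26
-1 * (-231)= 231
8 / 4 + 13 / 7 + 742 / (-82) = -1490 / 287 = -5.19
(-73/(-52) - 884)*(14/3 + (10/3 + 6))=-321265/26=-12356.35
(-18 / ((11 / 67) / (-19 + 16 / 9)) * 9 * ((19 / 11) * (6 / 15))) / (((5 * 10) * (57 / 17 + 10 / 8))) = 48302712 / 946825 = 51.02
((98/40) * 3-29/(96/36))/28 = -141/1120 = -0.13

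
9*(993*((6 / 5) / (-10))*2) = -53622 / 25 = -2144.88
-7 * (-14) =98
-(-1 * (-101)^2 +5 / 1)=10196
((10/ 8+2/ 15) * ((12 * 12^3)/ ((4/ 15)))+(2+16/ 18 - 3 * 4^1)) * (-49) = -47433470/ 9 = -5270385.56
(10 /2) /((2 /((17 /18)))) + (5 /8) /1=215 /72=2.99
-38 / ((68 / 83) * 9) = -1577 / 306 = -5.15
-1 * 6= -6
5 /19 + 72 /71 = 1723 /1349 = 1.28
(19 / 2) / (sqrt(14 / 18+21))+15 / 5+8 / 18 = 1381 / 252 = 5.48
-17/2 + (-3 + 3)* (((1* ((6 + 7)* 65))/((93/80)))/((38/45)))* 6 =-17/2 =-8.50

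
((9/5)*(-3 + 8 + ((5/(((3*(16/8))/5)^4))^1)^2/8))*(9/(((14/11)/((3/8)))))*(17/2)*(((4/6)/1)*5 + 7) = 12745162463/5308416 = 2400.94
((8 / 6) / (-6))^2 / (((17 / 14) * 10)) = 28 / 6885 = 0.00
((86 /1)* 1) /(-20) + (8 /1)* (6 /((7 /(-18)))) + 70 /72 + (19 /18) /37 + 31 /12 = -124.14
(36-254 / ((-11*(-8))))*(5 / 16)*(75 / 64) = 546375 / 45056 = 12.13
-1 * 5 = -5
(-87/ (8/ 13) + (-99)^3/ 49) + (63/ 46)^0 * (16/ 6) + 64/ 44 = -257934451/ 12936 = -19939.27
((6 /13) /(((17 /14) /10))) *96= 80640 /221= 364.89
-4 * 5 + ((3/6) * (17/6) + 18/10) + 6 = -647/60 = -10.78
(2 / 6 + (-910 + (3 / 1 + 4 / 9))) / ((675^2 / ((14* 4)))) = -456736 / 4100625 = -0.11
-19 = -19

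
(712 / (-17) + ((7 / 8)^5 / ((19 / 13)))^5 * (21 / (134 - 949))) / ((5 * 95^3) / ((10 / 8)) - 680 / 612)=-488538971297366591600765266507802703 / 40003444288873103484413600391292675686400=-0.00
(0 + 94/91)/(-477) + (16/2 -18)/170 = -45005/737919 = -0.06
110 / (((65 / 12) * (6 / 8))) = 352 / 13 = 27.08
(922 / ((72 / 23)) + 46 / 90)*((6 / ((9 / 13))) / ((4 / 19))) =13117429 / 1080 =12145.77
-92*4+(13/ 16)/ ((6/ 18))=-5849/ 16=-365.56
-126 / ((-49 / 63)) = 162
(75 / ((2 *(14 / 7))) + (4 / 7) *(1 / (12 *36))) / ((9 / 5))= 17720 / 1701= 10.42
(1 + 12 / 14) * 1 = 13 / 7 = 1.86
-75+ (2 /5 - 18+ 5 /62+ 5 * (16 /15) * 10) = -36443 /930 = -39.19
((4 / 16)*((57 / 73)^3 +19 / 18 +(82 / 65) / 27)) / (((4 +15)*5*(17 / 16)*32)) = 2155134203 / 17641609736400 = 0.00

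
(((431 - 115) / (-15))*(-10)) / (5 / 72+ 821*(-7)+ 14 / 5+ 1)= -75840 / 2067527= -0.04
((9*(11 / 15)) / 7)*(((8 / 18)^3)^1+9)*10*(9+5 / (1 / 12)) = 3352250 / 567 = 5912.26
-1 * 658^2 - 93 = -433057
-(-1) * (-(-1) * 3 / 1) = 3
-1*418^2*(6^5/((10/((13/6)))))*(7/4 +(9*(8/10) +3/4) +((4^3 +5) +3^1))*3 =-1803782783088/25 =-72151311323.52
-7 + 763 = 756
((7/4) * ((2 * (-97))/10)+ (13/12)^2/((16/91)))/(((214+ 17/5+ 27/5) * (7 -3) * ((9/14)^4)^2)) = -1811352357409/1726345698984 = -1.05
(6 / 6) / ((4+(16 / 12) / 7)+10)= 21 / 298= 0.07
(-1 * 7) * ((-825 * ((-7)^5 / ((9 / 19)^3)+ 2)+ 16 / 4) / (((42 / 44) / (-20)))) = 13948608782680 / 729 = 19133894077.75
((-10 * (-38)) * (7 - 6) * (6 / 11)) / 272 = 0.76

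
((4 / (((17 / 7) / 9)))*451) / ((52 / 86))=2443518 / 221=11056.64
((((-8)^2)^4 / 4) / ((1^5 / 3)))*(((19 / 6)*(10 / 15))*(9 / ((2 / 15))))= 1793064960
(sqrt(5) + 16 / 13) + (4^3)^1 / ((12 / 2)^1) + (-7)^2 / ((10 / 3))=sqrt(5) + 10373 / 390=28.83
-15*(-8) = 120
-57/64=-0.89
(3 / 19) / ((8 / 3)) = 9 / 152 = 0.06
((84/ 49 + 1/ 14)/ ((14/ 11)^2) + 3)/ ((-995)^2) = 11257/ 2716628600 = 0.00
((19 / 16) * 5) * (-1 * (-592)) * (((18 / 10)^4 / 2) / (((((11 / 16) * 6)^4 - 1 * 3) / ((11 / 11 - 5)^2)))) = 50379522048 / 48901375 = 1030.23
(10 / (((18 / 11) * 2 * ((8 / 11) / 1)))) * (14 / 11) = 385 / 72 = 5.35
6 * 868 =5208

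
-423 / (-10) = 423 / 10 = 42.30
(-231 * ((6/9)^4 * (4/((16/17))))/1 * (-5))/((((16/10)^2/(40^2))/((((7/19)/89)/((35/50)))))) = 163625000/45657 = 3583.79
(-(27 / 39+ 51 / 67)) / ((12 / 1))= -211 / 1742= -0.12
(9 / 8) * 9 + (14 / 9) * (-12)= -205 / 24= -8.54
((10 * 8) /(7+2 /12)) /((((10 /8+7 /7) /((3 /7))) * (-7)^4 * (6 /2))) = 0.00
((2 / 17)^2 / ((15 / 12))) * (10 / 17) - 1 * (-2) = 9858 / 4913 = 2.01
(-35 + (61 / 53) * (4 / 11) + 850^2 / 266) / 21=207927337 / 1628319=127.69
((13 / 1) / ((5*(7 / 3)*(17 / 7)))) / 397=39 / 33745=0.00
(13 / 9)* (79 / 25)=1027 / 225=4.56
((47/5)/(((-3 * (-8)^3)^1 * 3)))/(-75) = -47/1728000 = -0.00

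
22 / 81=0.27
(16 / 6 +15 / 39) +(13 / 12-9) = -253 / 52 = -4.87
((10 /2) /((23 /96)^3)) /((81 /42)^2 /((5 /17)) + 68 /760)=82368921600 /2885197211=28.55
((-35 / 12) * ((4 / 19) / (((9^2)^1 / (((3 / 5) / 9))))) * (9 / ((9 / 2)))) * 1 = -14 / 13851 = -0.00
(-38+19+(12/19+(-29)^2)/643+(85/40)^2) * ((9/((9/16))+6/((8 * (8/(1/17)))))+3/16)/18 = -90747983615/7656247296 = -11.85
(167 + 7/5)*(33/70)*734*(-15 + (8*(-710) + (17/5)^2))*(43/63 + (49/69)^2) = -393060601.28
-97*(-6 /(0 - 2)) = -291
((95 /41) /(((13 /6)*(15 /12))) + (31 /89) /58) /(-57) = -2370395 /156826722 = -0.02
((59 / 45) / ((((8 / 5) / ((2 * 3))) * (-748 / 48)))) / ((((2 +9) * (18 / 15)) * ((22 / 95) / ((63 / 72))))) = -196175 / 2172192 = -0.09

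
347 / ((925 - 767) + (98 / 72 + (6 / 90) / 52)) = 202995 / 93227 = 2.18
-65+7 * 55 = 320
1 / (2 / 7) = 7 / 2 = 3.50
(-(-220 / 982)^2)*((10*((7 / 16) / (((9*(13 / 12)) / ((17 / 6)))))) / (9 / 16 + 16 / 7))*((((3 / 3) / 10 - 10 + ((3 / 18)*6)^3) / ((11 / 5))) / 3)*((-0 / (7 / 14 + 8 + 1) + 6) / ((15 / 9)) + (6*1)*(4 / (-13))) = 563441200 / 10633841829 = 0.05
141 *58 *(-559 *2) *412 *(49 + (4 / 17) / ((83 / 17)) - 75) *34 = 275873980868928 / 83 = 3323782902035.28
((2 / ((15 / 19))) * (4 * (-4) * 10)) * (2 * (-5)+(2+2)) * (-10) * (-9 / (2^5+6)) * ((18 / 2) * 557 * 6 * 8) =1385994240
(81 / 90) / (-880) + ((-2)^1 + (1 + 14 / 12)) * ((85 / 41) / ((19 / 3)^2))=988791 / 130248800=0.01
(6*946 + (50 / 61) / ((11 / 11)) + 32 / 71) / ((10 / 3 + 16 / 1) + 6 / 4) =147529548 / 541375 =272.51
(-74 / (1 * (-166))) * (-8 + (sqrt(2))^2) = -222 / 83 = -2.67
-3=-3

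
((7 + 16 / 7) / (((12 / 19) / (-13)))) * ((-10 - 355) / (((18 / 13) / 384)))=1218895600 / 63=19347549.21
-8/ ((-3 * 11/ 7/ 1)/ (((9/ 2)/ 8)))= 21/ 22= 0.95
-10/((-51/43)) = 430/51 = 8.43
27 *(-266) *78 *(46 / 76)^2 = -3899259 / 19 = -205224.16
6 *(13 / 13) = 6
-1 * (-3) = 3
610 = 610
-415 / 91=-4.56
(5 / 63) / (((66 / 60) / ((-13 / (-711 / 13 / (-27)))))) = -8450 / 18249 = -0.46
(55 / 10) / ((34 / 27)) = 297 / 68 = 4.37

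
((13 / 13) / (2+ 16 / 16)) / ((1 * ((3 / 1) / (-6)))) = -2 / 3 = -0.67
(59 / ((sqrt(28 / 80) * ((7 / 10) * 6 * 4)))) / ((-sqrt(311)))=-295 * sqrt(10885) / 91434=-0.34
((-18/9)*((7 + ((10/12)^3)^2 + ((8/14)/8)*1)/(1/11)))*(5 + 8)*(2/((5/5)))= -345895121/81648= -4236.42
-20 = -20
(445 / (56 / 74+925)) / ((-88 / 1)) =-16465 / 3014264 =-0.01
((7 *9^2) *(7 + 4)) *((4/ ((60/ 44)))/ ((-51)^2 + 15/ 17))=129591/ 18430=7.03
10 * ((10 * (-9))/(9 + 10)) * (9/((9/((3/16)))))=-675/76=-8.88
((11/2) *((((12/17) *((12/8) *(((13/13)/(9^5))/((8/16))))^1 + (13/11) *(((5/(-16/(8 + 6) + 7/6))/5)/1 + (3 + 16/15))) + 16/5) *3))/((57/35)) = 2475267823/4238406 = 584.01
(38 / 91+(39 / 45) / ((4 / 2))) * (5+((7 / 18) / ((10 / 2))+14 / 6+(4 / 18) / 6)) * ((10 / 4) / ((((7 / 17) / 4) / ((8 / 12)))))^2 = 5400315268 / 3250611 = 1661.32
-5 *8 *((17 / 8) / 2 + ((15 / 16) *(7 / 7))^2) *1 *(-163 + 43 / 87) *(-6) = -17566465 / 232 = -75717.52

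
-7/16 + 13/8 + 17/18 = 307/144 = 2.13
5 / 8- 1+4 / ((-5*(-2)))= 0.02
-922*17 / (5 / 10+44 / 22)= -31348 / 5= -6269.60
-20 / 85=-4 / 17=-0.24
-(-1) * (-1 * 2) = -2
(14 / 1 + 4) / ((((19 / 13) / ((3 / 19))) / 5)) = 9.72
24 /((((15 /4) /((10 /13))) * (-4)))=-16 /13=-1.23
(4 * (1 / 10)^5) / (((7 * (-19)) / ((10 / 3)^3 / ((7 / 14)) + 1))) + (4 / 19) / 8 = 2360473 / 89775000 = 0.03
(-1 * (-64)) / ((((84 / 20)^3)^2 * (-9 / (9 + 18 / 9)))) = -11000000 / 771895089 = -0.01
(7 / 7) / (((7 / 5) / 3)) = 15 / 7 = 2.14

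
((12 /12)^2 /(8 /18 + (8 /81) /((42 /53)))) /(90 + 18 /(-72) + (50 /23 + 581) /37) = 1447551 /86916962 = 0.02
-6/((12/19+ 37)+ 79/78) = -8892/57271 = -0.16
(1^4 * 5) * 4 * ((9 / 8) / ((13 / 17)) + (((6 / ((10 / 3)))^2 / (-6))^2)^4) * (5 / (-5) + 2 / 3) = -250247298824751 / 25390625000000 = -9.86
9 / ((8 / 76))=171 / 2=85.50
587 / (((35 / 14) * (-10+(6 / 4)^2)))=-4696 / 155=-30.30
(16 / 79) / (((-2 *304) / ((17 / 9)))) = -17 / 27018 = -0.00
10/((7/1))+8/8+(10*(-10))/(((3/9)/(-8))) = 16817/7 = 2402.43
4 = 4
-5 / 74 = -0.07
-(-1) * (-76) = -76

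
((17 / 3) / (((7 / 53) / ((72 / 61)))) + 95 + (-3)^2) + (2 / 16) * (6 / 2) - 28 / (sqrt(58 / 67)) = 529537 / 3416 - 14 * sqrt(3886) / 29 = 124.92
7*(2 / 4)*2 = 7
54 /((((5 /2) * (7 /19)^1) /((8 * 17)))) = 279072 /35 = 7973.49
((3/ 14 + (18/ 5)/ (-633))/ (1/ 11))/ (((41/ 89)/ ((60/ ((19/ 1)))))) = 18097794/ 1150583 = 15.73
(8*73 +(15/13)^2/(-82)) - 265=318.98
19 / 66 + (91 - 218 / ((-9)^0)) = -8363 / 66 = -126.71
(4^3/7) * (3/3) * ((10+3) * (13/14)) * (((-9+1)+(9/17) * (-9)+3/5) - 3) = -6970912/4165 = -1673.69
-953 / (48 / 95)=-1886.15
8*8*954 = 61056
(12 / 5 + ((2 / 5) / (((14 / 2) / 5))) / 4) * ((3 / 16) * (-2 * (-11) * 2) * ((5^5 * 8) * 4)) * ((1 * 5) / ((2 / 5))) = 178406250 / 7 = 25486607.14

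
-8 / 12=-2 / 3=-0.67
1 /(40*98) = 0.00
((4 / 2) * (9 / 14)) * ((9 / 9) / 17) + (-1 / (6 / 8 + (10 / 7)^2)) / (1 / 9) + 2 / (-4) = -475079 / 130186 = -3.65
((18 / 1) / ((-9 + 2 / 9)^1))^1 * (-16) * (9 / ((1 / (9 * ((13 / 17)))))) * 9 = 24564384 / 1343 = 18290.68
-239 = -239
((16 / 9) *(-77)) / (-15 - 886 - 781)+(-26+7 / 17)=-3282043 / 128673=-25.51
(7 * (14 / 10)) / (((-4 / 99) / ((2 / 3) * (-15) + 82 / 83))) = 907137 / 415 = 2185.87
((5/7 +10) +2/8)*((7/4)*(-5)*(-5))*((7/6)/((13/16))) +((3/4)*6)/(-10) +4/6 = 537419/780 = 689.00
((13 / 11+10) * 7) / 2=861 / 22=39.14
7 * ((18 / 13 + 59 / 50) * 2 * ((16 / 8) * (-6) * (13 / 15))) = -373.41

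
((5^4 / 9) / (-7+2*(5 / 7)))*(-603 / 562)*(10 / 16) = 1465625 / 175344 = 8.36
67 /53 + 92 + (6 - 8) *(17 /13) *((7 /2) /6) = 379247 /4134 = 91.74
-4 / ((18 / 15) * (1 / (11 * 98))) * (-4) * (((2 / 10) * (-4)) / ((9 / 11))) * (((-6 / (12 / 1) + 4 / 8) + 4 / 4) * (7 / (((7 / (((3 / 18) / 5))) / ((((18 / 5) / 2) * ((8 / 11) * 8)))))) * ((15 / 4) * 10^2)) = -5519360 / 3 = -1839786.67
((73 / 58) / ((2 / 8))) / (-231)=-0.02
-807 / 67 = -12.04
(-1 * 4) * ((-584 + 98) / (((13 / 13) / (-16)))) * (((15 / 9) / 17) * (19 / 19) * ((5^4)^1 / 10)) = -3240000 / 17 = -190588.24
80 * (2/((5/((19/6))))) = 304/3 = 101.33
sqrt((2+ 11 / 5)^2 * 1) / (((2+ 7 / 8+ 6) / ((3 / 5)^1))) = 504 / 1775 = 0.28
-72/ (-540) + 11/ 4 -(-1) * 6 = 533/ 60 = 8.88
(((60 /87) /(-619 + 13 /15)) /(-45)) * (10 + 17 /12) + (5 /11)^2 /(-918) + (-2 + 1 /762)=-3790578792311 /1896588870264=-2.00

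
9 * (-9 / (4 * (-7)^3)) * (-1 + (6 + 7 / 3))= 297 / 686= 0.43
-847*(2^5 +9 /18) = -55055 /2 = -27527.50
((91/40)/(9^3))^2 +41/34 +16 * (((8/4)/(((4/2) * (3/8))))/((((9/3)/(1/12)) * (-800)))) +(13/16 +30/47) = 1803933174931/679394174400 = 2.66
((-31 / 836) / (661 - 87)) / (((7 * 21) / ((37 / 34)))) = -1147 / 2398360272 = -0.00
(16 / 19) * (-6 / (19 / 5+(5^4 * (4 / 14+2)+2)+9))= -1680 / 479921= -0.00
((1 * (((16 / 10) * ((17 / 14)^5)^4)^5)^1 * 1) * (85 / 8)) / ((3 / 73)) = 1376144121620952498860884639400992853347097305053500489783837373027099487402196071861119045571702321144257328315307881431529241 / 1876916239402740271238544457611281091879321328298585235085928025363872962033202284522151331568994101859167764480000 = 733194211191.26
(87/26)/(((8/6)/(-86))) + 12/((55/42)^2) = -32848839/157300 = -208.83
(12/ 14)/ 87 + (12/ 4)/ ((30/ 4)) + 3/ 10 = 1441/ 2030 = 0.71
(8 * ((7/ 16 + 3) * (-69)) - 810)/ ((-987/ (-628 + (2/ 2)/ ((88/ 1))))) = -99749715/ 57904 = -1722.67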